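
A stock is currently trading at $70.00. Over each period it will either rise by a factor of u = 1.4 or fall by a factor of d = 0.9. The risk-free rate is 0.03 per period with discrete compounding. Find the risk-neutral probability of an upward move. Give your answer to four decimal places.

p = 0.2600

Risk-neutral probability p = (1 + 0.03 − 0.9)/(1.4 − 0.9) = 0.1300/0.5000 = 0.2600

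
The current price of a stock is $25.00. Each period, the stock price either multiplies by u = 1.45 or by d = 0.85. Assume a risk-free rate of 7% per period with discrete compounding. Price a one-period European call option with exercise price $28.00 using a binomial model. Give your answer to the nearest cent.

Risk-neutral probability p = (1 + 0.07 − 0.85)/(1.45 − 0.85) = 0.2200/0.6000 = 0.3667
Terminal stock prices: S_u = 36.25, S_d = 21.25
Terminal payoffs (S − K): max(8.25, 0) = 8.25, max(-6.75, 0) = 0
Node 0 (S = 25): V_0 = 1/1.07·[0.3667·8.2500 + 0.6333·0.0000] = 2.8271

$2.83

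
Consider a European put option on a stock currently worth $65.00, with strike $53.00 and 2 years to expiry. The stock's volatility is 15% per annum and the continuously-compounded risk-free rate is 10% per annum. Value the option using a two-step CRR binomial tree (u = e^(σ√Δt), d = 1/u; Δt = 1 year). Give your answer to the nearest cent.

$0.14

CRR parameters: u = e^(σ√Δt) = e^(0.15·√1) = 1.1618, d = 1/u = 0.8607
Per-period rate: rΔt = 0.1·1 = 0.1, so R = e^0.1 = 1.1052
Risk-neutral probability p = (e^0.1 − 0.8607)/(1.1618 − 0.8607) = 0.2445/0.3011 = 0.8118
Terminal stock prices: S_uu = 87.74, S_ud = 65, S_dd = 48.15
Terminal payoffs (K − S): max(-34.74, 0) = 0, max(-12, 0) = 0, max(4.847, 0) = 4.847
Node u (S = 75.52): V_u = e^(−0.1)·[0.8118·0.0000 + 0.1882·0.0000] = 0.0000
Node d (S = 55.95): V_d = e^(−0.1)·[0.8118·0.0000 + 0.1882·4.8468] = 0.8252
Node 0 (S = 65): V_0 = e^(−0.1)·[0.8118·0.0000 + 0.1882·0.8252] = 0.1405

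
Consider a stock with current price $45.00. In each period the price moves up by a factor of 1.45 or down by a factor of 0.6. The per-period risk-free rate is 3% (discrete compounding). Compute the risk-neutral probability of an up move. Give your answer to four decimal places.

Risk-neutral probability p = (1 + 0.03 − 0.6)/(1.45 − 0.6) = 0.4300/0.8500 = 0.5059

p = 0.5059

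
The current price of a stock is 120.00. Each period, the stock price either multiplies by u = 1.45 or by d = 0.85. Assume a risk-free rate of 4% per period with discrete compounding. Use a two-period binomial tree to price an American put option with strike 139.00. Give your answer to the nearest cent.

24.31

Risk-neutral probability p = (1 + 0.04 − 0.85)/(1.45 − 0.85) = 0.1900/0.6000 = 0.3167
Terminal stock prices: S_uu = 252.3, S_ud = 147.9, S_dd = 86.7
Terminal payoffs (K − S): max(-113.3, 0) = 0, max(-8.9, 0) = 0, max(52.3, 0) = 52.3
Node u (S = 174): continuation = 1/1.04·[0.3167·0.0000 + 0.6833·0.0000] = 0.0000; exercise value = 0.0000 ≤ continuation, so V_u = 0.0000
Node d (S = 102): continuation = 1/1.04·[0.3167·0.0000 + 0.6833·52.3000] = 34.3638; exercise value = 37.0000 > continuation, so V_d = 37.0000 (exercise)
Node 0 (S = 120): continuation = 1/1.04·[0.3167·0.0000 + 0.6833·37.0000] = 24.3109; exercise value = 19.0000 ≤ continuation, so V_0 = 24.3109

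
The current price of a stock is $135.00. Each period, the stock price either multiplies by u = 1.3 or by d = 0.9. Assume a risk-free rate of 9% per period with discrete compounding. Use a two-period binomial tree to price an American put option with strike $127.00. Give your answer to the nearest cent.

Risk-neutral probability p = (1 + 0.09 − 0.9)/(1.3 − 0.9) = 0.1900/0.4000 = 0.4750
Terminal stock prices: S_uu = 228.2, S_ud = 158, S_dd = 109.4
Terminal payoffs (K − S): max(-101.2, 0) = 0, max(-30.95, 0) = 0, max(17.65, 0) = 17.65
Node u (S = 175.5): continuation = 1/1.09·[0.4750·0.0000 + 0.5250·0.0000] = 0.0000; exercise value = 0.0000 ≤ continuation, so V_u = 0.0000
Node d (S = 121.5): continuation = 1/1.09·[0.4750·0.0000 + 0.5250·17.6500] = 8.5011; exercise value = 5.5000 ≤ continuation, so V_d = 8.5011
Node 0 (S = 135): continuation = 1/1.09·[0.4750·0.0000 + 0.5250·8.5011] = 4.0946; exercise value = 0.0000 ≤ continuation, so V_0 = 4.0946

$4.09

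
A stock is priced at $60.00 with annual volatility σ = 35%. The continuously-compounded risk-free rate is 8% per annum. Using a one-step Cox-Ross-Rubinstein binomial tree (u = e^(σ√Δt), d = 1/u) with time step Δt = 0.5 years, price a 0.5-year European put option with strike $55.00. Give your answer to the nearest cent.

$3.76

CRR parameters: u = e^(σ√Δt) = e^(0.35·√0.5) = 1.2808, d = 1/u = 0.7808
Per-period rate: rΔt = 0.08·0.5 = 0.04, so R = e^0.04 = 1.0408
Risk-neutral probability p = (e^0.04 − 0.7808)/(1.2808 − 0.7808) = 0.2601/0.5000 = 0.5201
Terminal stock prices: S_u = 76.85, S_d = 46.85
Terminal payoffs (K − S): max(-21.85, 0) = 0, max(8.154, 0) = 8.154
Node 0 (S = 60): V_0 = e^(−0.04)·[0.5201·0.0000 + 0.4799·8.1544] = 3.7602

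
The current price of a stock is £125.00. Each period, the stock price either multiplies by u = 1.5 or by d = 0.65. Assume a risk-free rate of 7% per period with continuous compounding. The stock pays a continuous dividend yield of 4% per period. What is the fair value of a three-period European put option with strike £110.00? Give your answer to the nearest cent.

£20.56

Per-period risk-free factor R = e^0.07 = 1.0725; dividend-adjusted growth = e^(0.07−0.04) = 1.0305.
Risk-neutral probability p = (1.0305 − 0.65)/(1.5 − 0.65) = 0.3805/0.8500 = 0.4476
Terminal stock prices: S_uuu = 421.9, S_uud = 182.8, S_udd = 79.22, S_ddd = 34.33
Terminal payoffs (K − S): max(-311.9, 0) = 0, max(-72.81, 0) = 0, max(30.78, 0) = 30.78, max(75.67, 0) = 75.67
Node uu (S = 281.2): V_uu = e^(−0.07)·[0.4476·0.0000 + 0.5524·0.0000] = 0.0000
Node ud (S = 121.9): V_ud = e^(−0.07)·[0.4476·0.0000 + 0.5524·30.7812] = 15.8542
Node dd (S = 52.81): V_dd = e^(−0.07)·[0.4476·30.7812 + 0.5524·75.6719] = 51.8216
Node u (S = 187.5): V_u = e^(−0.07)·[0.4476·0.0000 + 0.5524·15.8542] = 8.1659
Node d (S = 81.25): V_d = e^(−0.07)·[0.4476·15.8542 + 0.5524·51.8216] = 33.3078
Node 0 (S = 125): V_0 = e^(−0.07)·[0.4476·8.1659 + 0.5524·33.3078] = 20.5634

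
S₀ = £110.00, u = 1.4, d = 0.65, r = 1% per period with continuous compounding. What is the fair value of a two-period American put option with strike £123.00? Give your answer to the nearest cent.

Risk-neutral probability p = (e^0.01 − 0.65)/(1.4 − 0.65) = 0.3601/0.7500 = 0.4801
Terminal stock prices: S_uu = 215.6, S_ud = 100.1, S_dd = 46.48
Terminal payoffs (K − S): max(-92.6, 0) = 0, max(22.9, 0) = 22.9, max(76.53, 0) = 76.53
Node u (S = 154): continuation = e^(−0.01)·[0.4801·0.0000 + 0.5199·22.9000] = 11.7880; exercise value = 0.0000 ≤ continuation, so V_u = 11.7880
Node d (S = 71.5): continuation = e^(−0.01)·[0.4801·22.9000 + 0.5199·76.5250] = 50.2761; exercise value = 51.5000 > continuation, so V_d = 51.5000 (exercise)
Node 0 (S = 110): continuation = e^(−0.01)·[0.4801·11.7880 + 0.5199·51.5000] = 32.1128; exercise value = 13.0000 ≤ continuation, so V_0 = 32.1128

£32.11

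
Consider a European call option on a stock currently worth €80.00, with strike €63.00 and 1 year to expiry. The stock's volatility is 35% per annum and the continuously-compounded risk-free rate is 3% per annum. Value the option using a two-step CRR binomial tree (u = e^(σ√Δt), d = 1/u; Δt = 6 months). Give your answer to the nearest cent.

CRR parameters: u = e^(σ√Δt) = e^(0.35·√0.5) = 1.2808, d = 1/u = 0.7808
Per-period rate: rΔt = 0.03·0.5 = 0.015, so R = e^0.015 = 1.0151
Risk-neutral probability p = (e^0.015 − 0.7808)/(1.2808 − 0.7808) = 0.2344/0.5000 = 0.4687
Terminal stock prices: S_uu = 131.2, S_ud = 80, S_dd = 48.77
Terminal payoffs (S − K): max(68.24, 0) = 68.24, max(17, 0) = 17, max(-14.23, 0) = 0
Node u (S = 102.5): V_u = e^(−0.015)·[0.4687·68.2365 + 0.5313·17.0000] = 40.4022
Node d (S = 62.46): V_d = e^(−0.015)·[0.4687·17.0000 + 0.5313·0.0000] = 7.8487
Node 0 (S = 80): V_0 = e^(−0.015)·[0.4687·40.4022 + 0.5313·7.8487] = 22.7614

€22.76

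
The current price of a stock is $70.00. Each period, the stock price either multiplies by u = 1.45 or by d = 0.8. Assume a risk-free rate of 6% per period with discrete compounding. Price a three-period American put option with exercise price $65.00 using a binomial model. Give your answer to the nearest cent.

$6.48

Risk-neutral probability p = (1 + 0.06 − 0.8)/(1.45 − 0.8) = 0.2600/0.6500 = 0.4000
Terminal stock prices: S_uuu = 213.4, S_uud = 117.7, S_udd = 64.96, S_ddd = 35.84
Terminal payoffs (K − S): max(-148.4, 0) = 0, max(-52.74, 0) = 0, max(0.04, 0) = 0.04, max(29.16, 0) = 29.16
Node uu (S = 147.2): continuation = 1/1.06·[0.4000·0.0000 + 0.6000·0.0000] = 0.0000; exercise value = 0.0000 ≤ continuation, so V_uu = 0.0000
Node ud (S = 81.2): continuation = 1/1.06·[0.4000·0.0000 + 0.6000·0.0400] = 0.0226; exercise value = 0.0000 ≤ continuation, so V_ud = 0.0226
Node dd (S = 44.8): continuation = 1/1.06·[0.4000·0.0400 + 0.6000·29.1600] = 16.5208; exercise value = 20.2000 > continuation, so V_dd = 20.2000 (exercise)
Node u (S = 101.5): continuation = 1/1.06·[0.4000·0.0000 + 0.6000·0.0226] = 0.0128; exercise value = 0.0000 ≤ continuation, so V_u = 0.0128
Node d (S = 56): continuation = 1/1.06·[0.4000·0.0226 + 0.6000·20.2000] = 11.4425; exercise value = 9.0000 ≤ continuation, so V_d = 11.4425
Node 0 (S = 70): continuation = 1/1.06·[0.4000·0.0128 + 0.6000·11.4425] = 6.4817; exercise value = 0.0000 ≤ continuation, so V_0 = 6.4817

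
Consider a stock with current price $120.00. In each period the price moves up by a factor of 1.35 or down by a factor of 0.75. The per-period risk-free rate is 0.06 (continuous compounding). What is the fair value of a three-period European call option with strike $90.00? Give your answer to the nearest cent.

Risk-neutral probability p = (e^0.06 − 0.75)/(1.35 − 0.75) = 0.3118/0.6000 = 0.5197
Terminal stock prices: S_uuu = 295.2, S_uud = 164, S_udd = 91.12, S_ddd = 50.62
Terminal payoffs (S − K): max(205.2, 0) = 205.2, max(74.03, 0) = 74.03, max(1.125, 0) = 1.125, max(-39.38, 0) = 0
Node uu (S = 218.7): V_uu = e^(−0.06)·[0.5197·205.2450 + 0.4803·74.0250] = 133.9412
Node ud (S = 121.5): V_ud = e^(−0.06)·[0.5197·74.0250 + 0.4803·1.1250] = 36.7412
Node dd (S = 67.5): V_dd = e^(−0.06)·[0.5197·1.1250 + 0.4803·0.0000] = 0.5506
Node u (S = 162): V_u = e^(−0.06)·[0.5197·133.9412 + 0.4803·36.7412] = 82.1772
Node d (S = 90): V_d = e^(−0.06)·[0.5197·36.7412 + 0.4803·0.5506] = 18.2324
Node 0 (S = 120): V_0 = e^(−0.06)·[0.5197·82.1772 + 0.4803·18.2324] = 48.4691

$48.47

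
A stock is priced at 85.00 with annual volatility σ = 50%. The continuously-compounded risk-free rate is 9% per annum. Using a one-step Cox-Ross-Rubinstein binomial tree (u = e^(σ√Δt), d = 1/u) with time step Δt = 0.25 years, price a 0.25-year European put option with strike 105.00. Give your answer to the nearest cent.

CRR parameters: u = e^(σ√Δt) = e^(0.5·√0.25) = 1.2840, d = 1/u = 0.7788
Per-period rate: rΔt = 0.09·0.25 = 0.0225, so R = e^0.0225 = 1.0228
Risk-neutral probability p = (e^0.0225 − 0.7788)/(1.2840 − 0.7788) = 0.2440/0.5052 = 0.4829
Terminal stock prices: S_u = 109.1, S_d = 66.2
Terminal payoffs (K − S): max(-4.142, 0) = 0, max(38.8, 0) = 38.8
Node 0 (S = 85): V_0 = e^(−0.0225)·[0.4829·0.0000 + 0.5171·38.8019] = 19.6195

19.62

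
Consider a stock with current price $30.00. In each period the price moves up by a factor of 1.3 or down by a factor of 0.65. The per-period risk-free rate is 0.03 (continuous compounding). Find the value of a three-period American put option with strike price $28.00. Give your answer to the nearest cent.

$4.60

Risk-neutral probability p = (e^0.03 − 0.65)/(1.3 − 0.65) = 0.3805/0.6500 = 0.5853
Terminal stock prices: S_uuu = 65.91, S_uud = 32.96, S_udd = 16.48, S_ddd = 8.239
Terminal payoffs (K − S): max(-37.91, 0) = 0, max(-4.955, 0) = 0, max(11.52, 0) = 11.52, max(19.76, 0) = 19.76
Node uu (S = 50.7): continuation = e^(−0.03)·[0.5853·0.0000 + 0.4147·0.0000] = 0.0000; exercise value = 0.0000 ≤ continuation, so V_uu = 0.0000
Node ud (S = 25.35): continuation = e^(−0.03)·[0.5853·0.0000 + 0.4147·11.5225] = 4.6370; exercise value = 2.6500 ≤ continuation, so V_ud = 4.6370
Node dd (S = 12.68): continuation = e^(−0.03)·[0.5853·11.5225 + 0.4147·19.7613] = 14.4975; exercise value = 15.3250 > continuation, so V_dd = 15.3250 (exercise)
Node u (S = 39): continuation = e^(−0.03)·[0.5853·0.0000 + 0.4147·4.6370] = 1.8661; exercise value = 0.0000 ≤ continuation, so V_u = 1.8661
Node d (S = 19.5): continuation = e^(−0.03)·[0.5853·4.6370 + 0.4147·15.3250] = 8.8011; exercise value = 8.5000 ≤ continuation, so V_d = 8.8011
Node 0 (S = 30): continuation = e^(−0.03)·[0.5853·1.8661 + 0.4147·8.8011] = 4.6018; exercise value = 0.0000 ≤ continuation, so V_0 = 4.6018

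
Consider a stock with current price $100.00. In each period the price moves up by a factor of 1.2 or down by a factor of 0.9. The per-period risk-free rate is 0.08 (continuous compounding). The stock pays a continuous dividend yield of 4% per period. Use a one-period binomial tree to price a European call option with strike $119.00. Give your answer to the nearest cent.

$0.43

Per-period risk-free factor R = e^0.08 = 1.0833; dividend-adjusted growth = e^(0.08−0.04) = 1.0408.
Risk-neutral probability p = (1.0408 − 0.9)/(1.2 − 0.9) = 0.1408/0.3000 = 0.4694
Terminal stock prices: S_u = 120, S_d = 90
Terminal payoffs (S − K): max(1, 0) = 1, max(-29, 0) = 0
Node 0 (S = 100): V_0 = e^(−0.08)·[0.4694·1.0000 + 0.5306·0.0000] = 0.4333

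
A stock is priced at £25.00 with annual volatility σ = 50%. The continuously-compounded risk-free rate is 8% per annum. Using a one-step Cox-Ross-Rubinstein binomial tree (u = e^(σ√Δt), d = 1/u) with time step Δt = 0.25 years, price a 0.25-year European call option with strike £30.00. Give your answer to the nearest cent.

CRR parameters: u = e^(σ√Δt) = e^(0.5·√0.25) = 1.2840, d = 1/u = 0.7788
Per-period rate: rΔt = 0.08·0.25 = 0.02, so R = e^0.02 = 1.0202
Risk-neutral probability p = (e^0.02 − 0.7788)/(1.2840 − 0.7788) = 0.2414/0.5052 = 0.4778
Terminal stock prices: S_u = 32.1, S_d = 19.47
Terminal payoffs (S − K): max(2.101, 0) = 2.101, max(-10.53, 0) = 0
Node 0 (S = 25): V_0 = e^(−0.02)·[0.4778·2.1006 + 0.5222·0.0000] = 0.9838

£0.98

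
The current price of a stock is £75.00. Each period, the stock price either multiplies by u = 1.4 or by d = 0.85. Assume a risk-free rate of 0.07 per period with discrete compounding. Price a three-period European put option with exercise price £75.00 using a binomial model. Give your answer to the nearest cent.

Risk-neutral probability p = (1 + 0.07 − 0.85)/(1.4 − 0.85) = 0.2200/0.5500 = 0.4000
Terminal stock prices: S_uuu = 205.8, S_uud = 124.9, S_udd = 75.86, S_ddd = 46.06
Terminal payoffs (K − S): max(-130.8, 0) = 0, max(-49.95, 0) = 0, max(-0.8625, 0) = 0, max(28.94, 0) = 28.94
Node uu (S = 147): V_uu = 1/1.07·[0.4000·0.0000 + 0.6000·0.0000] = 0.0000
Node ud (S = 89.25): V_ud = 1/1.07·[0.4000·0.0000 + 0.6000·0.0000] = 0.0000
Node dd (S = 54.19): V_dd = 1/1.07·[0.4000·0.0000 + 0.6000·28.9406] = 16.2284
Node u (S = 105): V_u = 1/1.07·[0.4000·0.0000 + 0.6000·0.0000] = 0.0000
Node d (S = 63.75): V_d = 1/1.07·[0.4000·0.0000 + 0.6000·16.2284] = 9.1000
Node 0 (S = 75): V_0 = 1/1.07·[0.4000·0.0000 + 0.6000·9.1000] = 5.1028

£5.10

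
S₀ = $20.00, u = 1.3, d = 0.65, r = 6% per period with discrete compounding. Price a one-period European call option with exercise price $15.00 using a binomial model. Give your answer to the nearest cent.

$6.55

Risk-neutral probability p = (1 + 0.06 − 0.65)/(1.3 − 0.65) = 0.4100/0.6500 = 0.6308
Terminal stock prices: S_u = 26, S_d = 13
Terminal payoffs (S − K): max(11, 0) = 11, max(-2, 0) = 0
Node 0 (S = 20): V_0 = 1/1.06·[0.6308·11.0000 + 0.3692·0.0000] = 6.5457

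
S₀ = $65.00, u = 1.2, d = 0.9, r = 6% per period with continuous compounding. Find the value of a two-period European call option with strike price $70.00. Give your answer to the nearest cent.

$6.18

Risk-neutral probability p = (e^0.06 − 0.9)/(1.2 − 0.9) = 0.1618/0.3000 = 0.5395
Terminal stock prices: S_uu = 93.6, S_ud = 70.2, S_dd = 52.65
Terminal payoffs (S − K): max(23.6, 0) = 23.6, max(0.2, 0) = 0.2, max(-17.35, 0) = 0
Node u (S = 78): V_u = e^(−0.06)·[0.5395·23.6000 + 0.4605·0.2000] = 12.0765
Node d (S = 58.5): V_d = e^(−0.06)·[0.5395·0.2000 + 0.4605·0.0000] = 0.1016
Node 0 (S = 65): V_0 = e^(−0.06)·[0.5395·12.0765 + 0.4605·0.1016] = 6.1794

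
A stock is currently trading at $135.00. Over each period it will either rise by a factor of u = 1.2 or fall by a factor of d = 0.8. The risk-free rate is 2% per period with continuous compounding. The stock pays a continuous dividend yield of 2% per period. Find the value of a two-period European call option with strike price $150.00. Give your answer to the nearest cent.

$10.66

Per-period risk-free factor R = e^0.02 = 1.0202; dividend-adjusted growth = e^(0.02−0.02) = 1.0000.
Risk-neutral probability p = (1.0000 − 0.8)/(1.2 − 0.8) = 0.2000/0.4000 = 0.5000
Terminal stock prices: S_uu = 194.4, S_ud = 129.6, S_dd = 86.4
Terminal payoffs (S − K): max(44.4, 0) = 44.4, max(-20.4, 0) = 0, max(-63.6, 0) = 0
Node u (S = 162): V_u = e^(−0.02)·[0.5000·44.4000 + 0.5000·0.0000] = 21.7604
Node d (S = 108): V_d = e^(−0.02)·[0.5000·0.0000 + 0.5000·0.0000] = 0.0000
Node 0 (S = 135): V_0 = e^(−0.02)·[0.5000·21.7604 + 0.5000·0.0000] = 10.6648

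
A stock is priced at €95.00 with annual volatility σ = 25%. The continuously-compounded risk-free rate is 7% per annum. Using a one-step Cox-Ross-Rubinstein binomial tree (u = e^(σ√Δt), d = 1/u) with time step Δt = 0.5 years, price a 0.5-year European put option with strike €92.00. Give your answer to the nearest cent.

€5.31

CRR parameters: u = e^(σ√Δt) = e^(0.25·√0.5) = 1.1934, d = 1/u = 0.8380
Per-period rate: rΔt = 0.07·0.5 = 0.035, so R = e^0.035 = 1.0356
Risk-neutral probability p = (e^0.035 − 0.8380)/(1.1934 − 0.8380) = 0.1977/0.3554 = 0.5561
Terminal stock prices: S_u = 113.4, S_d = 79.61
Terminal payoffs (K − S): max(-21.37, 0) = 0, max(12.39, 0) = 12.39
Node 0 (S = 95): V_0 = e^(−0.035)·[0.5561·0.0000 + 0.4439·12.3931] = 5.3116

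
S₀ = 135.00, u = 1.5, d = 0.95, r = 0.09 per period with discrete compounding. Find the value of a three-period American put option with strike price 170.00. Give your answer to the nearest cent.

Risk-neutral probability p = (1 + 0.09 − 0.95)/(1.5 − 0.95) = 0.1400/0.5500 = 0.2545
Terminal stock prices: S_uuu = 455.6, S_uud = 288.6, S_udd = 182.8, S_ddd = 115.7
Terminal payoffs (K − S): max(-285.6, 0) = 0, max(-118.6, 0) = 0, max(-12.76, 0) = 0, max(54.25, 0) = 54.25
Node uu (S = 303.8): continuation = 1/1.09·[0.2545·0.0000 + 0.7455·0.0000] = 0.0000; exercise value = 0.0000 ≤ continuation, so V_uu = 0.0000
Node ud (S = 192.4): continuation = 1/1.09·[0.2545·0.0000 + 0.7455·0.0000] = 0.0000; exercise value = 0.0000 ≤ continuation, so V_ud = 0.0000
Node dd (S = 121.8): continuation = 1/1.09·[0.2545·0.0000 + 0.7455·54.2544] = 37.1047; exercise value = 48.1625 > continuation, so V_dd = 48.1625 (exercise)
Node u (S = 202.5): continuation = 1/1.09·[0.2545·0.0000 + 0.7455·0.0000] = 0.0000; exercise value = 0.0000 ≤ continuation, so V_u = 0.0000
Node d (S = 128.2): continuation = 1/1.09·[0.2545·0.0000 + 0.7455·48.1625] = 32.9385; exercise value = 41.7500 > continuation, so V_d = 41.7500 (exercise)
Node 0 (S = 135): continuation = 1/1.09·[0.2545·0.0000 + 0.7455·41.7500] = 28.5530; exercise value = 35.0000 > continuation, so V_0 = 35.0000 (exercise)

35.00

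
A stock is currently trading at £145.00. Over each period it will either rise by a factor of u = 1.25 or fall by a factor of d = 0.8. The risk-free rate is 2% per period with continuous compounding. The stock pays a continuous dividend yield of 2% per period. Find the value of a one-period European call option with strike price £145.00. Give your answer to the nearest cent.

£15.79

Per-period risk-free factor R = e^0.02 = 1.0202; dividend-adjusted growth = e^(0.02−0.02) = 1.0000.
Risk-neutral probability p = (1.0000 − 0.8)/(1.25 − 0.8) = 0.2000/0.4500 = 0.4444
Terminal stock prices: S_u = 181.2, S_d = 116
Terminal payoffs (S − K): max(36.25, 0) = 36.25, max(-29, 0) = 0
Node 0 (S = 145): V_0 = e^(−0.02)·[0.4444·36.2500 + 0.5556·0.0000] = 15.7921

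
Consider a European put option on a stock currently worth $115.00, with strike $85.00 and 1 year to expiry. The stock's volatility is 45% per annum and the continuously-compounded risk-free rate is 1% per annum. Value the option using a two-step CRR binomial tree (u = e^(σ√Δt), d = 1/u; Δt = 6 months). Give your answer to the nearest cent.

CRR parameters: u = e^(σ√Δt) = e^(0.45·√0.5) = 1.3746, d = 1/u = 0.7275
Per-period rate: rΔt = 0.01·0.5 = 0.005, so R = e^0.005 = 1.0050
Risk-neutral probability p = (e^0.005 − 0.7275)/(1.3746 − 0.7275) = 0.2776/0.6472 = 0.4289
Terminal stock prices: S_uu = 217.3, S_ud = 115, S_dd = 60.86
Terminal payoffs (K − S): max(-132.3, 0) = 0, max(-30, 0) = 0, max(24.14, 0) = 24.14
Node u (S = 158.1): V_u = e^(−0.005)·[0.4289·0.0000 + 0.5711·0.0000] = 0.0000
Node d (S = 83.66): V_d = e^(−0.005)·[0.4289·0.0000 + 0.5711·24.1424] = 13.7199
Node 0 (S = 115): V_0 = e^(−0.005)·[0.4289·0.0000 + 0.5711·13.7199] = 7.7969

$7.80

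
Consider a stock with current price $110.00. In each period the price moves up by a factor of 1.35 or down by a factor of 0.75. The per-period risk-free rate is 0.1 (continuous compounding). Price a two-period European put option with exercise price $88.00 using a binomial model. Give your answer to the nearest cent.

$3.56

Risk-neutral probability p = (e^0.1 − 0.75)/(1.35 − 0.75) = 0.3552/0.6000 = 0.5920
Terminal stock prices: S_uu = 200.5, S_ud = 111.4, S_dd = 61.88
Terminal payoffs (K − S): max(-112.5, 0) = 0, max(-23.38, 0) = 0, max(26.12, 0) = 26.12
Node u (S = 148.5): V_u = e^(−0.1)·[0.5920·0.0000 + 0.4080·0.0000] = 0.0000
Node d (S = 82.5): V_d = e^(−0.1)·[0.5920·0.0000 + 0.4080·26.1250] = 9.6458
Node 0 (S = 110): V_0 = e^(−0.1)·[0.5920·0.0000 + 0.4080·9.6458] = 3.5614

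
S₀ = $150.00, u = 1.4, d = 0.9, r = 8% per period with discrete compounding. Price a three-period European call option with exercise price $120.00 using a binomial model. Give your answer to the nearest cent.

Risk-neutral probability p = (1 + 0.08 − 0.9)/(1.4 − 0.9) = 0.1800/0.5000 = 0.3600
Terminal stock prices: S_uuu = 411.6, S_uud = 264.6, S_udd = 170.1, S_ddd = 109.4
Terminal payoffs (S − K): max(291.6, 0) = 291.6, max(144.6, 0) = 144.6, max(50.1, 0) = 50.1, max(-10.65, 0) = 0
Node uu (S = 294): V_uu = 1/1.08·[0.3600·291.6000 + 0.6400·144.6000] = 182.8889
Node ud (S = 189): V_ud = 1/1.08·[0.3600·144.6000 + 0.6400·50.1000] = 77.8889
Node dd (S = 121.5): V_dd = 1/1.08·[0.3600·50.1000 + 0.6400·0.0000] = 16.7000
Node u (S = 210): V_u = 1/1.08·[0.3600·182.8889 + 0.6400·77.8889] = 107.1193
Node d (S = 135): V_d = 1/1.08·[0.3600·77.8889 + 0.6400·16.7000] = 35.8593
Node 0 (S = 150): V_0 = 1/1.08·[0.3600·107.1193 + 0.6400·35.8593] = 56.9564

$56.96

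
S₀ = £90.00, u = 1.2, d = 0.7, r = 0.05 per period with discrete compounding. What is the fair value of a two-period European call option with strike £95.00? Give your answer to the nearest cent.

£15.38

Risk-neutral probability p = (1 + 0.05 − 0.7)/(1.2 − 0.7) = 0.3500/0.5000 = 0.7000
Terminal stock prices: S_uu = 129.6, S_ud = 75.6, S_dd = 44.1
Terminal payoffs (S − K): max(34.6, 0) = 34.6, max(-19.4, 0) = 0, max(-50.9, 0) = 0
Node u (S = 108): V_u = 1/1.05·[0.7000·34.6000 + 0.3000·0.0000] = 23.0667
Node d (S = 63): V_d = 1/1.05·[0.7000·0.0000 + 0.3000·0.0000] = 0.0000
Node 0 (S = 90): V_0 = 1/1.05·[0.7000·23.0667 + 0.3000·0.0000] = 15.3778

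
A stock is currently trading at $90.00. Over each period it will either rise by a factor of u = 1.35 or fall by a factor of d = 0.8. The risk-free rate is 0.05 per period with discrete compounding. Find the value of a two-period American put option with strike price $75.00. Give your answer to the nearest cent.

Risk-neutral probability p = (1 + 0.05 − 0.8)/(1.35 − 0.8) = 0.2500/0.5500 = 0.4545
Terminal stock prices: S_uu = 164, S_ud = 97.2, S_dd = 57.6
Terminal payoffs (K − S): max(-89.03, 0) = 0, max(-22.2, 0) = 0, max(17.4, 0) = 17.4
Node u (S = 121.5): continuation = 1/1.05·[0.4545·0.0000 + 0.5455·0.0000] = 0.0000; exercise value = 0.0000 ≤ continuation, so V_u = 0.0000
Node d (S = 72): continuation = 1/1.05·[0.4545·0.0000 + 0.5455·17.4000] = 9.0390; exercise value = 3.0000 ≤ continuation, so V_d = 9.0390
Node 0 (S = 90): continuation = 1/1.05·[0.4545·0.0000 + 0.5455·9.0390] = 4.6956; exercise value = 0.0000 ≤ continuation, so V_0 = 4.6956

$4.70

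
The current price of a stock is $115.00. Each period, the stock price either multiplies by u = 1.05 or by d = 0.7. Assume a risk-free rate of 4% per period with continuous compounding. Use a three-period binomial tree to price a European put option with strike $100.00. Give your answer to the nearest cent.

$0.82

Risk-neutral probability p = (e^0.04 − 0.7)/(1.05 − 0.7) = 0.3408/0.3500 = 0.9737
Terminal stock prices: S_uuu = 133.1, S_uud = 88.75, S_udd = 59.17, S_ddd = 39.44
Terminal payoffs (K − S): max(-33.13, 0) = 0, max(11.25, 0) = 11.25, max(40.83, 0) = 40.83, max(60.56, 0) = 60.56
Node uu (S = 126.8): V_uu = e^(−0.04)·[0.9737·0.0000 + 0.0263·11.2488] = 0.2838
Node ud (S = 84.52): V_ud = e^(−0.04)·[0.9737·11.2488 + 0.0263·40.8325] = 11.5539
Node dd (S = 56.35): V_dd = e^(−0.04)·[0.9737·40.8325 + 0.0263·60.5550] = 39.7289
Node u (S = 120.8): V_u = e^(−0.04)·[0.9737·0.2838 + 0.0263·11.5539] = 0.5569
Node d (S = 80.5): V_d = e^(−0.04)·[0.9737·11.5539 + 0.0263·39.7289] = 11.8116
Node 0 (S = 115): V_0 = e^(−0.04)·[0.9737·0.5569 + 0.0263·11.8116] = 0.8190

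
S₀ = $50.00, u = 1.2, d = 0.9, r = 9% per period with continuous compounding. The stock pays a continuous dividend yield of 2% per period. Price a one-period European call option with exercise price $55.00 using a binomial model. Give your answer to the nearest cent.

$2.63

Per-period risk-free factor R = e^0.09 = 1.0942; dividend-adjusted growth = e^(0.09−0.02) = 1.0725.
Risk-neutral probability p = (1.0725 − 0.9)/(1.2 − 0.9) = 0.1725/0.3000 = 0.5750
Terminal stock prices: S_u = 60, S_d = 45
Terminal payoffs (S − K): max(5, 0) = 5, max(-10, 0) = 0
Node 0 (S = 50): V_0 = e^(−0.09)·[0.5750·5.0000 + 0.4250·0.0000] = 2.6277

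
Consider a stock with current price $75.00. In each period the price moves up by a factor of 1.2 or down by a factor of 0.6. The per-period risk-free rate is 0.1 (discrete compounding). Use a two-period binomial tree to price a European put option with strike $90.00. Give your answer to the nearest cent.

$9.71

Risk-neutral probability p = (1 + 0.1 − 0.6)/(1.2 − 0.6) = 0.5000/0.6000 = 0.8333
Terminal stock prices: S_uu = 108, S_ud = 54, S_dd = 27
Terminal payoffs (K − S): max(-18, 0) = 0, max(36, 0) = 36, max(63, 0) = 63
Node u (S = 90): V_u = 1/1.1·[0.8333·0.0000 + 0.1667·36.0000] = 5.4545
Node d (S = 45): V_d = 1/1.1·[0.8333·36.0000 + 0.1667·63.0000] = 36.8182
Node 0 (S = 75): V_0 = 1/1.1·[0.8333·5.4545 + 0.1667·36.8182] = 9.7107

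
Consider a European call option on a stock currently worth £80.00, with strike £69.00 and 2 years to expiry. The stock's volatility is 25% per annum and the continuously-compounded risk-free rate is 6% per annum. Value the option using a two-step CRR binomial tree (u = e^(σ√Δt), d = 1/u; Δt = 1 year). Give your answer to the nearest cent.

£22.32

CRR parameters: u = e^(σ√Δt) = e^(0.25·√1) = 1.2840, d = 1/u = 0.7788
Per-period rate: rΔt = 0.06·1 = 0.06, so R = e^0.06 = 1.0618
Risk-neutral probability p = (e^0.06 − 0.7788)/(1.2840 − 0.7788) = 0.2830/0.5052 = 0.5602
Terminal stock prices: S_uu = 131.9, S_ud = 80, S_dd = 48.52
Terminal payoffs (S − K): max(62.9, 0) = 62.9, max(11, 0) = 11, max(-20.48, 0) = 0
Node u (S = 102.7): V_u = e^(−0.06)·[0.5602·62.8977 + 0.4398·11.0000] = 37.7403
Node d (S = 62.3): V_d = e^(−0.06)·[0.5602·11.0000 + 0.4398·0.0000] = 5.8035
Node 0 (S = 80): V_0 = e^(−0.06)·[0.5602·37.7403 + 0.4398·5.8035] = 22.3152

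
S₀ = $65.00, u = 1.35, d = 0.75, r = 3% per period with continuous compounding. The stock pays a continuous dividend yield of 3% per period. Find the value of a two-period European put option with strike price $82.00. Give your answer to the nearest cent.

Per-period risk-free factor R = e^0.03 = 1.0305; dividend-adjusted growth = e^(0.03−0.03) = 1.0000.
Risk-neutral probability p = (1.0000 − 0.75)/(1.35 − 0.75) = 0.2500/0.6000 = 0.4167
Terminal stock prices: S_uu = 118.5, S_ud = 65.81, S_dd = 36.56
Terminal payoffs (K − S): max(-36.46, 0) = 0, max(16.19, 0) = 16.19, max(45.44, 0) = 45.44
Node u (S = 87.75): V_u = e^(−0.03)·[0.4167·0.0000 + 0.5833·16.1875] = 9.1636
Node d (S = 48.75): V_d = e^(−0.03)·[0.4167·16.1875 + 0.5833·45.4375] = 32.2673
Node 0 (S = 65): V_0 = e^(−0.03)·[0.4167·9.1636 + 0.5833·32.2673] = 21.9716

$21.97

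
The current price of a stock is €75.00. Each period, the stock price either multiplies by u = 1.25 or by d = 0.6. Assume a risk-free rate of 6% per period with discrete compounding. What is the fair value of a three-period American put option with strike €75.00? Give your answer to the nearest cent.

€12.30

Risk-neutral probability p = (1 + 0.06 − 0.6)/(1.25 − 0.6) = 0.4600/0.6500 = 0.7077
Terminal stock prices: S_uuu = 146.5, S_uud = 70.31, S_udd = 33.75, S_ddd = 16.2
Terminal payoffs (K − S): max(-71.48, 0) = 0, max(4.688, 0) = 4.688, max(41.25, 0) = 41.25, max(58.8, 0) = 58.8
Node uu (S = 117.2): continuation = 1/1.06·[0.7077·0.0000 + 0.2923·4.6875] = 1.2926; exercise value = 0.0000 ≤ continuation, so V_uu = 1.2926
Node ud (S = 56.25): continuation = 1/1.06·[0.7077·4.6875 + 0.2923·41.2500] = 14.5047; exercise value = 18.7500 > continuation, so V_ud = 18.7500 (exercise)
Node dd (S = 27): continuation = 1/1.06·[0.7077·41.2500 + 0.2923·58.8000] = 43.7547; exercise value = 48.0000 > continuation, so V_dd = 48.0000 (exercise)
Node u (S = 93.75): continuation = 1/1.06·[0.7077·1.2926 + 0.2923·18.7500] = 6.0335; exercise value = 0.0000 ≤ continuation, so V_u = 6.0335
Node d (S = 45): continuation = 1/1.06·[0.7077·18.7500 + 0.2923·48.0000] = 25.7547; exercise value = 30.0000 > continuation, so V_d = 30.0000 (exercise)
Node 0 (S = 75): continuation = 1/1.06·[0.7077·6.0335 + 0.2923·30.0000] = 12.3011; exercise value = 0.0000 ≤ continuation, so V_0 = 12.3011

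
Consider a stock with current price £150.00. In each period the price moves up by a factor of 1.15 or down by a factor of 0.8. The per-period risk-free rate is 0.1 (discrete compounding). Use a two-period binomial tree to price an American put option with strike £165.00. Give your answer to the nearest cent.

Risk-neutral probability p = (1 + 0.1 − 0.8)/(1.15 − 0.8) = 0.3000/0.3500 = 0.8571
Terminal stock prices: S_uu = 198.4, S_ud = 138, S_dd = 96
Terminal payoffs (K − S): max(-33.37, 0) = 0, max(27, 0) = 27, max(69, 0) = 69
Node u (S = 172.5): continuation = 1/1.1·[0.8571·0.0000 + 0.1429·27.0000] = 3.5065; exercise value = 0.0000 ≤ continuation, so V_u = 3.5065
Node d (S = 120): continuation = 1/1.1·[0.8571·27.0000 + 0.1429·69.0000] = 30.0000; exercise value = 45.0000 > continuation, so V_d = 45.0000 (exercise)
Node 0 (S = 150): continuation = 1/1.1·[0.8571·3.5065 + 0.1429·45.0000] = 8.5765; exercise value = 15.0000 > continuation, so V_0 = 15.0000 (exercise)

£15.00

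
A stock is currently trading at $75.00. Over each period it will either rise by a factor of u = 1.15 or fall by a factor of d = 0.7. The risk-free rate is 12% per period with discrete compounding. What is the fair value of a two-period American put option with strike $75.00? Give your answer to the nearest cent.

$2.06

Risk-neutral probability p = (1 + 0.12 − 0.7)/(1.15 − 0.7) = 0.4200/0.4500 = 0.9333
Terminal stock prices: S_uu = 99.19, S_ud = 60.37, S_dd = 36.75
Terminal payoffs (K − S): max(-24.19, 0) = 0, max(14.63, 0) = 14.63, max(38.25, 0) = 38.25
Node u (S = 86.25): continuation = 1/1.12·[0.9333·0.0000 + 0.0667·14.6250] = 0.8705; exercise value = 0.0000 ≤ continuation, so V_u = 0.8705
Node d (S = 52.5): continuation = 1/1.12·[0.9333·14.6250 + 0.0667·38.2500] = 14.4643; exercise value = 22.5000 > continuation, so V_d = 22.5000 (exercise)
Node 0 (S = 75): continuation = 1/1.12·[0.9333·0.8705 + 0.0667·22.5000] = 2.0647; exercise value = 0.0000 ≤ continuation, so V_0 = 2.0647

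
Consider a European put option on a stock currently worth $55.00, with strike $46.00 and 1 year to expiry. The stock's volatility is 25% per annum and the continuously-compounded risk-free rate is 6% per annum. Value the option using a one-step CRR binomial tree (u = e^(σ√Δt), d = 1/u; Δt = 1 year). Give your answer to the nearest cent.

CRR parameters: u = e^(σ√Δt) = e^(0.25·√1) = 1.2840, d = 1/u = 0.7788
Per-period rate: rΔt = 0.06·1 = 0.06, so R = e^0.06 = 1.0618
Risk-neutral probability p = (e^0.06 − 0.7788)/(1.2840 − 0.7788) = 0.2830/0.5052 = 0.5602
Terminal stock prices: S_u = 70.62, S_d = 42.83
Terminal payoffs (K − S): max(-24.62, 0) = 0, max(3.166, 0) = 3.166
Node 0 (S = 55): V_0 = e^(−0.06)·[0.5602·0.0000 + 0.4398·3.1660] = 1.3112

$1.31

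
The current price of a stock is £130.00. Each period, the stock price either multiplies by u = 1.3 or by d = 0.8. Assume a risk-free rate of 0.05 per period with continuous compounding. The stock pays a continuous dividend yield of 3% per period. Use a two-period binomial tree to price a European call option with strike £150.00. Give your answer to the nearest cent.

£12.23

Per-period risk-free factor R = e^0.05 = 1.0513; dividend-adjusted growth = e^(0.05−0.03) = 1.0202.
Risk-neutral probability p = (1.0202 − 0.8)/(1.3 − 0.8) = 0.2202/0.5000 = 0.4404
Terminal stock prices: S_uu = 219.7, S_ud = 135.2, S_dd = 83.2
Terminal payoffs (S − K): max(69.7, 0) = 69.7, max(-14.8, 0) = 0, max(-66.8, 0) = 0
Node u (S = 169): V_u = e^(−0.05)·[0.4404·69.7000 + 0.5596·0.0000] = 29.1990
Node d (S = 104): V_d = e^(−0.05)·[0.4404·0.0000 + 0.5596·0.0000] = 0.0000
Node 0 (S = 130): V_0 = e^(−0.05)·[0.4404·29.1990 + 0.5596·0.0000] = 12.2322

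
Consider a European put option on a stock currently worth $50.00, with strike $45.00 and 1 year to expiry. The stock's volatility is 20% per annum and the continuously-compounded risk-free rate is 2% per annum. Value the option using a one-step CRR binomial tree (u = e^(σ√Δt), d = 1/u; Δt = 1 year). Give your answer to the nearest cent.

$1.99

CRR parameters: u = e^(σ√Δt) = e^(0.2·√1) = 1.2214, d = 1/u = 0.8187
Per-period rate: rΔt = 0.02·1 = 0.02, so R = e^0.02 = 1.0202
Risk-neutral probability p = (e^0.02 − 0.8187)/(1.2214 − 0.8187) = 0.2015/0.4027 = 0.5003
Terminal stock prices: S_u = 61.07, S_d = 40.94
Terminal payoffs (K − S): max(-16.07, 0) = 0, max(4.063, 0) = 4.063
Node 0 (S = 50): V_0 = e^(−0.02)·[0.5003·0.0000 + 0.4997·4.0635] = 1.9902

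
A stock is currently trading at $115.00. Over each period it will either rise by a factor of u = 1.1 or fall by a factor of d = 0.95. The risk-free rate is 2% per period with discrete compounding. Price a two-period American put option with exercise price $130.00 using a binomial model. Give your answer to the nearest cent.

$15.00

Risk-neutral probability p = (1 + 0.02 − 0.95)/(1.1 − 0.95) = 0.0700/0.1500 = 0.4667
Terminal stock prices: S_uu = 139.2, S_ud = 120.2, S_dd = 103.8
Terminal payoffs (K − S): max(-9.15, 0) = 0, max(9.825, 0) = 9.825, max(26.21, 0) = 26.21
Node u (S = 126.5): continuation = 1/1.02·[0.4667·0.0000 + 0.5333·9.8250] = 5.1373; exercise value = 3.5000 ≤ continuation, so V_u = 5.1373
Node d (S = 109.2): continuation = 1/1.02·[0.4667·9.8250 + 0.5333·26.2125] = 18.2010; exercise value = 20.7500 > continuation, so V_d = 20.7500 (exercise)
Node 0 (S = 115): continuation = 1/1.02·[0.4667·5.1373 + 0.5333·20.7500] = 13.2001; exercise value = 15.0000 > continuation, so V_0 = 15.0000 (exercise)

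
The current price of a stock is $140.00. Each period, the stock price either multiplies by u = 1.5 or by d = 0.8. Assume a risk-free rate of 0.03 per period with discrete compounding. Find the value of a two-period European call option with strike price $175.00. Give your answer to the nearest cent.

$14.25

Risk-neutral probability p = (1 + 0.03 − 0.8)/(1.5 − 0.8) = 0.2300/0.7000 = 0.3286
Terminal stock prices: S_uu = 315, S_ud = 168, S_dd = 89.6
Terminal payoffs (S − K): max(140, 0) = 140, max(-7, 0) = 0, max(-85.4, 0) = 0
Node u (S = 210): V_u = 1/1.03·[0.3286·140.0000 + 0.6714·0.0000] = 44.6602
Node d (S = 112): V_d = 1/1.03·[0.3286·0.0000 + 0.6714·0.0000] = 0.0000
Node 0 (S = 140): V_0 = 1/1.03·[0.3286·44.6602 + 0.6714·0.0000] = 14.2467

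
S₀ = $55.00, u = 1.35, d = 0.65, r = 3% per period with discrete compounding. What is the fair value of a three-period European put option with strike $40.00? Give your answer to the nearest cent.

$4.86

Risk-neutral probability p = (1 + 0.03 − 0.65)/(1.35 − 0.65) = 0.3800/0.7000 = 0.5429
Terminal stock prices: S_uuu = 135.3, S_uud = 65.15, S_udd = 31.37, S_ddd = 15.1
Terminal payoffs (K − S): max(-95.32, 0) = 0, max(-25.15, 0) = 0, max(8.629, 0) = 8.629, max(24.9, 0) = 24.9
Node uu (S = 100.2): V_uu = 1/1.03·[0.5429·0.0000 + 0.4571·0.0000] = 0.0000
Node ud (S = 48.26): V_ud = 1/1.03·[0.5429·0.0000 + 0.4571·8.6294] = 3.8300
Node dd (S = 23.24): V_dd = 1/1.03·[0.5429·8.6294 + 0.4571·24.8956] = 15.5975
Node u (S = 74.25): V_u = 1/1.03·[0.5429·0.0000 + 0.4571·3.8300] = 1.6998
Node d (S = 35.75): V_d = 1/1.03·[0.5429·3.8300 + 0.4571·15.5975] = 8.9411
Node 0 (S = 55): V_0 = 1/1.03·[0.5429·1.6998 + 0.4571·8.9411] = 4.8642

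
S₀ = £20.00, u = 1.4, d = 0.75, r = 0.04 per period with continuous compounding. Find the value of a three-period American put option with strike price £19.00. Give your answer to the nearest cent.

Risk-neutral probability p = (e^0.04 − 0.75)/(1.4 − 0.75) = 0.2908/0.6500 = 0.4474
Terminal stock prices: S_uuu = 54.88, S_uud = 29.4, S_udd = 15.75, S_ddd = 8.438
Terminal payoffs (K − S): max(-35.88, 0) = 0, max(-10.4, 0) = 0, max(3.25, 0) = 3.25, max(10.56, 0) = 10.56
Node uu (S = 39.2): continuation = e^(−0.04)·[0.4474·0.0000 + 0.5526·0.0000] = 0.0000; exercise value = 0.0000 ≤ continuation, so V_uu = 0.0000
Node ud (S = 21): continuation = e^(−0.04)·[0.4474·0.0000 + 0.5526·3.2500] = 1.7255; exercise value = 0.0000 ≤ continuation, so V_ud = 1.7255
Node dd (S = 11.25): continuation = e^(−0.04)·[0.4474·3.2500 + 0.5526·10.5625] = 7.0050; exercise value = 7.7500 > continuation, so V_dd = 7.7500 (exercise)
Node u (S = 28): continuation = e^(−0.04)·[0.4474·0.0000 + 0.5526·1.7255] = 0.9161; exercise value = 0.0000 ≤ continuation, so V_u = 0.9161
Node d (S = 15): continuation = e^(−0.04)·[0.4474·1.7255 + 0.5526·7.7500] = 4.8564; exercise value = 4.0000 ≤ continuation, so V_d = 4.8564
Node 0 (S = 20): continuation = e^(−0.04)·[0.4474·0.9161 + 0.5526·4.8564] = 2.9722; exercise value = 0.0000 ≤ continuation, so V_0 = 2.9722

£2.97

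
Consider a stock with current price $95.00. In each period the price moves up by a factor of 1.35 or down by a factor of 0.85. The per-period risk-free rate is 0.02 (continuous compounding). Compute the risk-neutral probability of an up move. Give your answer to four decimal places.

p = 0.3404

Risk-neutral probability p = (e^0.02 − 0.85)/(1.35 − 0.85) = 0.1702/0.5000 = 0.3404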